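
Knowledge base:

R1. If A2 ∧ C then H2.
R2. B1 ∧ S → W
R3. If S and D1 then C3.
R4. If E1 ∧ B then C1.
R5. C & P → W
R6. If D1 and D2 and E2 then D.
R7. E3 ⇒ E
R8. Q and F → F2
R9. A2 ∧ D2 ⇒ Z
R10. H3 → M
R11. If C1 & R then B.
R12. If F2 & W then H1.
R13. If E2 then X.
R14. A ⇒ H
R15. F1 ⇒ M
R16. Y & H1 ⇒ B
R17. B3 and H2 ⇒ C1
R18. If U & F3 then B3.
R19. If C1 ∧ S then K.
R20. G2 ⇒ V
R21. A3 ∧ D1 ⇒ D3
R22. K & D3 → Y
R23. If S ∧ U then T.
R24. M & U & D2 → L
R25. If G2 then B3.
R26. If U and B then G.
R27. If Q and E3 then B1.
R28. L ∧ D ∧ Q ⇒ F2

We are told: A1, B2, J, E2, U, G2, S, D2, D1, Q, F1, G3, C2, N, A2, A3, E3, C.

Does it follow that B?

H2  (by R1: A2, C)
D  (by R6: D1, D2, E2)
M  (by R15: F1)
D3  (by R21: A3, D1)
L  (by R24: M, U, D2)
B3  (by R25: G2)
B1  (by R27: Q, E3)
F2  (by R28: L, D, Q)
W  (by R2: B1, S)
H1  (by R12: F2, W)
C1  (by R17: B3, H2)
K  (by R19: C1, S)
Y  (by R22: K, D3)
B  (by R16: Y, H1)

Yes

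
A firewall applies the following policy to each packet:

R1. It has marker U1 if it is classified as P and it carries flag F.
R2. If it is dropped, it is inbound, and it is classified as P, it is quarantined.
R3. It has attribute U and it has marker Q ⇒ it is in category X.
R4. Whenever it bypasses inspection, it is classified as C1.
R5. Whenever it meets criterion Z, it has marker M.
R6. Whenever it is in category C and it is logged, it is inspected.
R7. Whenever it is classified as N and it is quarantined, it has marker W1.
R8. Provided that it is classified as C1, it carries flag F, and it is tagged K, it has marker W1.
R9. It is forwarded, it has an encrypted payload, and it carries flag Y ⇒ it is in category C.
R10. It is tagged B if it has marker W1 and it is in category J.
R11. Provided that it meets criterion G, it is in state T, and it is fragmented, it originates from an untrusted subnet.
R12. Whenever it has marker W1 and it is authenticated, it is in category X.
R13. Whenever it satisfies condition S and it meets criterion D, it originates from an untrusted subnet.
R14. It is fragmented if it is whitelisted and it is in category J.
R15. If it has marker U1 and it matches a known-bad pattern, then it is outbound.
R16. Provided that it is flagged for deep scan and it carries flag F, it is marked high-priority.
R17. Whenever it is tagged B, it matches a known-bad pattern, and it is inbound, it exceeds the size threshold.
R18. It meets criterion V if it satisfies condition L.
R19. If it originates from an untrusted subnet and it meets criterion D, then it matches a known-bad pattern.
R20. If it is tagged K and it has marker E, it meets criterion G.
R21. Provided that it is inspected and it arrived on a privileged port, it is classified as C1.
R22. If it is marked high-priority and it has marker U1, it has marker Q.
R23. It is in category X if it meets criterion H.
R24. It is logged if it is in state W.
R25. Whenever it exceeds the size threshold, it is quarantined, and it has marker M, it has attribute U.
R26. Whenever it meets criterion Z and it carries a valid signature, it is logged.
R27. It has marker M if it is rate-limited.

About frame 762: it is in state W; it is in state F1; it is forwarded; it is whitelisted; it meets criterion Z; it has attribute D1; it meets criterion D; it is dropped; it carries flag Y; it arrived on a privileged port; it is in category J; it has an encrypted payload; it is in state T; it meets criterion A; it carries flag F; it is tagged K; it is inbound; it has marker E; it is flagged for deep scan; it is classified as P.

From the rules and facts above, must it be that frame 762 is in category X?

Yes

By R1 (it is classified as P, it carries flag F): it has marker U1.
By R2 (it is dropped, it is inbound, it is classified as P): it is quarantined.
By R5 (it meets criterion Z): it has marker M.
By R9 (it is forwarded, it has an encrypted payload, it carries flag Y): it is in category C.
By R14 (it is whitelisted, it is in category J): it is fragmented.
By R16 (it is flagged for deep scan, it carries flag F): it is marked high-priority.
By R20 (it is tagged K, it has marker E): it meets criterion G.
By R22 (it is marked high-priority, it has marker U1): it has marker Q.
By R24 (it is in state W): it is logged.
By R6 (it is in category C, it is logged): it is inspected.
By R11 (it meets criterion G, it is in state T, it is fragmented): it originates from an untrusted subnet.
By R19 (it originates from an untrusted subnet, it meets criterion D): it matches a known-bad pattern.
By R21 (it is inspected, it arrived on a privileged port): it is classified as C1.
By R8 (it is classified as C1, it carries flag F, it is tagged K): it has marker W1.
By R10 (it has marker W1, it is in category J): it is tagged B.
By R17 (it is tagged B, it matches a known-bad pattern, it is inbound): it exceeds the size threshold.
By R25 (it exceeds the size threshold, it is quarantined, it has marker M): it has attribute U.
By R3 (it has attribute U, it has marker Q): it is in category X.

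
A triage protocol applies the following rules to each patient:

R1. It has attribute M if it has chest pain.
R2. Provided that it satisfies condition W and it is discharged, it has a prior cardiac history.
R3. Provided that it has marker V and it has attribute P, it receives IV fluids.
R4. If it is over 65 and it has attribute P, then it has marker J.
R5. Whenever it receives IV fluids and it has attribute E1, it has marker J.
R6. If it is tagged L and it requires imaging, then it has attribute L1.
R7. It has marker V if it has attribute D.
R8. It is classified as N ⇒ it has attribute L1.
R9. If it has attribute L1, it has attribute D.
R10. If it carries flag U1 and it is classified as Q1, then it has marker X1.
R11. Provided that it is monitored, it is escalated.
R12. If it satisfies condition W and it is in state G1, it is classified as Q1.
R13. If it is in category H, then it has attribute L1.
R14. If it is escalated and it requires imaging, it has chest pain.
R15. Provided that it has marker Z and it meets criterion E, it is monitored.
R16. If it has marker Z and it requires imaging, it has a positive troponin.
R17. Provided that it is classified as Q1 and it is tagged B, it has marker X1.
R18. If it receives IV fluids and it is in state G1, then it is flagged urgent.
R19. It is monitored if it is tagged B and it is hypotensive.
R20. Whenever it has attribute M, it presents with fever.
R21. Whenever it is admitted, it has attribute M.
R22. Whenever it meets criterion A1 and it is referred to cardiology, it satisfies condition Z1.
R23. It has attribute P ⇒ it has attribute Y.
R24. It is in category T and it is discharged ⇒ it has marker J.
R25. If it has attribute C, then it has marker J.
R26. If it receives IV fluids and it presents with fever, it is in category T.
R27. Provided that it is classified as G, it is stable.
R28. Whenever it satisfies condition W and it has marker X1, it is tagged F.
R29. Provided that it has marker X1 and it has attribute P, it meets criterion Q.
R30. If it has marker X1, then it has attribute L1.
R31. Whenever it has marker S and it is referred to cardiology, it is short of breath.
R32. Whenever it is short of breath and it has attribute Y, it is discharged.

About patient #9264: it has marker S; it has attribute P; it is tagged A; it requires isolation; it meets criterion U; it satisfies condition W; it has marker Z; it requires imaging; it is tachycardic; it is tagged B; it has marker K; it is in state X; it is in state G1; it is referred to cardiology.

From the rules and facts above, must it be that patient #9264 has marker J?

No

Forward chaining from the given facts derives: is classified as Q1, has a positive troponin, has marker X1, has attribute Y, is tagged F, meets criterion Q, has attribute L1, is short of breath, is discharged, has a prior cardiac history, has attribute D, has marker V, receives IV fluids, is flagged urgent.
Rules concluding "it has marker J": R4 needs "it is over 65"; R5 needs "it has attribute E1"; R24 needs "it is in category T"; R25 needs "it has attribute C" — none of these are established.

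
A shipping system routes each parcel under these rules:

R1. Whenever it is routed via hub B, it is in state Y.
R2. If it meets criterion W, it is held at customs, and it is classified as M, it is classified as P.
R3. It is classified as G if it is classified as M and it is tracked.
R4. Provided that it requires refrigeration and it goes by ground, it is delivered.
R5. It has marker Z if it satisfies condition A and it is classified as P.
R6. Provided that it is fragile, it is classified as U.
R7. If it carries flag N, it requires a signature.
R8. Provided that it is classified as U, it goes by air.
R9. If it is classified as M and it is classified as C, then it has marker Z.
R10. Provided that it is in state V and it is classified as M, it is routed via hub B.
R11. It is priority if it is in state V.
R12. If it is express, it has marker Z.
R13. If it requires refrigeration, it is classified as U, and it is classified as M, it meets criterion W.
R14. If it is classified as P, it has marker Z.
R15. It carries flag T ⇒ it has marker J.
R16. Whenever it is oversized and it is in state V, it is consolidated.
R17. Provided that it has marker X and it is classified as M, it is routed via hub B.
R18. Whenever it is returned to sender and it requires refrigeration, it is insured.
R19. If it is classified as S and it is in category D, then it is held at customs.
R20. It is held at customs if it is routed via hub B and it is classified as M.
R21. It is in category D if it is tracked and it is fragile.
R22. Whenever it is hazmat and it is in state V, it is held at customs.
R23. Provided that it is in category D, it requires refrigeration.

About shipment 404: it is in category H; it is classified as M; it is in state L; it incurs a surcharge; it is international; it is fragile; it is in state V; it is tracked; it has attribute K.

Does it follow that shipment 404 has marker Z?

By R6 (it is fragile): it is classified as U.
By R10 (it is in state V, it is classified as M): it is routed via hub B.
By R20 (it is routed via hub B, it is classified as M): it is held at customs.
By R21 (it is tracked, it is fragile): it is in category D.
By R23 (it is in category D): it requires refrigeration.
By R13 (it requires refrigeration, it is classified as U, it is classified as M): it meets criterion W.
By R2 (it meets criterion W, it is held at customs, it is classified as M): it is classified as P.
By R14 (it is classified as P): it has marker Z.

Yes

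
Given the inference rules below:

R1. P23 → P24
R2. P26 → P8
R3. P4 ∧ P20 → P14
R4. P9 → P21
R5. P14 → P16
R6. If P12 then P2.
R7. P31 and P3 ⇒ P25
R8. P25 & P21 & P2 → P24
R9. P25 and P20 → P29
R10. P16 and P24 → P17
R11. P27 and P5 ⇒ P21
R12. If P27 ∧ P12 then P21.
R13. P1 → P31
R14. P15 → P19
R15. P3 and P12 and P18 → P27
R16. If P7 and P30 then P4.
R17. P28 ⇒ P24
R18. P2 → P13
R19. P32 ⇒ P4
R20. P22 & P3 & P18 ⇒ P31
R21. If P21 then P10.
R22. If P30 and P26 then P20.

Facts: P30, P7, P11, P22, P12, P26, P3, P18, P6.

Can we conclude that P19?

Forward chaining from the given facts derives: P8, P2, P27, P4, P13, P31, P20, P14, P16, P25, P29, P21, P10, P24, P17.
The only rule concluding P19 is R14, which needs P15; that is never established.

No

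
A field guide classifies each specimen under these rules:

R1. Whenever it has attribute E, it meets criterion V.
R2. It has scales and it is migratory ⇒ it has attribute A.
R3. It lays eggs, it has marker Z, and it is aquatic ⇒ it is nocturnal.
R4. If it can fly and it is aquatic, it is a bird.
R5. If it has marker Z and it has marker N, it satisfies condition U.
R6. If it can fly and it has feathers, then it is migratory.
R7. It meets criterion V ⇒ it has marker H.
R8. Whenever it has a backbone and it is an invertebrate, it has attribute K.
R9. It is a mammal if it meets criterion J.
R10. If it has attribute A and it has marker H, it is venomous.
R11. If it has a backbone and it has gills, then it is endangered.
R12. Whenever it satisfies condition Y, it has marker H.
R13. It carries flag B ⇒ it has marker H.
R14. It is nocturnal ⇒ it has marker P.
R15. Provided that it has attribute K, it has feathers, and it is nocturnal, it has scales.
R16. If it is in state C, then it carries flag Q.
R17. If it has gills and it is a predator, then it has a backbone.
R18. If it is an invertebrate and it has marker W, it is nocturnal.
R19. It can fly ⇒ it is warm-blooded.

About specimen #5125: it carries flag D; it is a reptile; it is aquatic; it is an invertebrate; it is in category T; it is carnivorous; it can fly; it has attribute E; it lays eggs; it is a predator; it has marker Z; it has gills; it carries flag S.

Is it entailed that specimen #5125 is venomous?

No

Forward chaining from the given facts derives: meets criterion V, is nocturnal, is a bird, has marker H, has marker P, has a backbone, is warm-blooded, has attribute K, is endangered.
The only rule concluding "it is venomous" is R10, which needs "it has attribute A"; that is never established.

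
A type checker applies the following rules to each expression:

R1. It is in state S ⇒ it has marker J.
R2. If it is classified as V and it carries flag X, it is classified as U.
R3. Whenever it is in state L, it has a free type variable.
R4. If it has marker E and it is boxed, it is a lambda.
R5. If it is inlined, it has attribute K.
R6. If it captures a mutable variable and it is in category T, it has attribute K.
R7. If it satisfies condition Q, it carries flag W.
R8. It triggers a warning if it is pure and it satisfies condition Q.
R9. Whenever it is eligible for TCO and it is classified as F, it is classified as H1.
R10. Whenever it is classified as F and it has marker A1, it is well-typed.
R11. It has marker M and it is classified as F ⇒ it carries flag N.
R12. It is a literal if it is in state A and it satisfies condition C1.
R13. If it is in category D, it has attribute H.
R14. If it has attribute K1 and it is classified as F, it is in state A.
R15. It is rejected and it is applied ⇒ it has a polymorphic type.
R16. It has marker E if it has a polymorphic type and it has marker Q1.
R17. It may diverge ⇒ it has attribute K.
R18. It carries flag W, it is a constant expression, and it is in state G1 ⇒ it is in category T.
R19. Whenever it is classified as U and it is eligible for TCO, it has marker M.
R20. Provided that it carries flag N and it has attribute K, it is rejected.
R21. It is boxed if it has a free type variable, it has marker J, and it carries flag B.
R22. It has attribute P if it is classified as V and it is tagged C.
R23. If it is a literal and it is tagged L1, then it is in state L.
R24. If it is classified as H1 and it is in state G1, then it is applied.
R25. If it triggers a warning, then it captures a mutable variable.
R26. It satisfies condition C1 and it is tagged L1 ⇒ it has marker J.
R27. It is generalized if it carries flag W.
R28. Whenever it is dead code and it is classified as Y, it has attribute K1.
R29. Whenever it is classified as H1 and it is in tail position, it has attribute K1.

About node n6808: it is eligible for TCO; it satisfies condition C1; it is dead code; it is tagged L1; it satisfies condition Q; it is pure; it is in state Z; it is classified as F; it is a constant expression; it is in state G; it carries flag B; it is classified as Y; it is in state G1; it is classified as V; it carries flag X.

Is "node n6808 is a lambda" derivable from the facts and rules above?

No

Forward chaining from the given facts derives: is classified as U, carries flag W, triggers a warning, is classified as H1, is in category T, has marker M, is applied, captures a mutable variable, has marker J, is generalized, has attribute K1, has attribute K, carries flag N, is in state A, is rejected, is a literal, has a polymorphic type, is in state L, has a free type variable, is boxed.
The only rule concluding "it is a lambda" is R4, which needs "it has marker E"; that is never established.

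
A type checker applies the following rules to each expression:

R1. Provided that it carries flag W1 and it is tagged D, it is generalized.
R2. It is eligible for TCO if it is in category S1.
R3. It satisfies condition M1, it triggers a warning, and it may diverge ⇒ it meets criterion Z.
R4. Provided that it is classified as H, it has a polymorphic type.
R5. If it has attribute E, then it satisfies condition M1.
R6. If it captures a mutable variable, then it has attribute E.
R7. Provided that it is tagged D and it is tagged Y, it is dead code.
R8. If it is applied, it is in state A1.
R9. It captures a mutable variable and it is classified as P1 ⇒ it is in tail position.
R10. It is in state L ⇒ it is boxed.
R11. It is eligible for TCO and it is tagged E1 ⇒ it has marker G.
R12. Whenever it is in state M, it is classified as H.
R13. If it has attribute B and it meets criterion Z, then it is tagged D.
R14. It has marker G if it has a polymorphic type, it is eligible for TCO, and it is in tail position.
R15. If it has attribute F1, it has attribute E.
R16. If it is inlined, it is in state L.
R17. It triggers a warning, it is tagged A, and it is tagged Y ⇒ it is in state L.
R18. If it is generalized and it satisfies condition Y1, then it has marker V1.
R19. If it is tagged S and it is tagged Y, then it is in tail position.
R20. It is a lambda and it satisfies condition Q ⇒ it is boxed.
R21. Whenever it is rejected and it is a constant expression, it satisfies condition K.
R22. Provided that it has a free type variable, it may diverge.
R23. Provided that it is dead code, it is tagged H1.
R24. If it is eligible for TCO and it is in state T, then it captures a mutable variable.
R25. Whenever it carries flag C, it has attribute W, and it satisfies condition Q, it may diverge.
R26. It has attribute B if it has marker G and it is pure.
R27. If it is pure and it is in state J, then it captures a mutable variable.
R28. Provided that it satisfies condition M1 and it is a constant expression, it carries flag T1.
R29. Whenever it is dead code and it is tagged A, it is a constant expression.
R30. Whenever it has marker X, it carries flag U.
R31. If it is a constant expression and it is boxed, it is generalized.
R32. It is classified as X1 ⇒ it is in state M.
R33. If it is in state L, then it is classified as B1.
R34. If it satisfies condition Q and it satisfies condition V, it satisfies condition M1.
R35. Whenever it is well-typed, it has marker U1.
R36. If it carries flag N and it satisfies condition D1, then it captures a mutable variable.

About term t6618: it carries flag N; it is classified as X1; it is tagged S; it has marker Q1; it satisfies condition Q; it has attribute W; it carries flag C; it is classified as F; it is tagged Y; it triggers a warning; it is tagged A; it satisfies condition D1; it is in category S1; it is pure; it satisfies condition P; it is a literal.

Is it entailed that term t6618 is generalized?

By R2 (it is in category S1): it is eligible for TCO.
By R17 (it triggers a warning, it is tagged A, it is tagged Y): it is in state L.
By R19 (it is tagged S, it is tagged Y): it is in tail position.
By R25 (it carries flag C, it has attribute W, it satisfies condition Q): it may diverge.
By R32 (it is classified as X1): it is in state M.
By R36 (it carries flag N, it satisfies condition D1): it captures a mutable variable.
By R6 (it captures a mutable variable): it has attribute E.
By R10 (it is in state L): it is boxed.
By R12 (it is in state M): it is classified as H.
By R4 (it is classified as H): it has a polymorphic type.
By R5 (it has attribute E): it satisfies condition M1.
By R14 (it has a polymorphic type, it is eligible for TCO, it is in tail position): it has marker G.
By R26 (it has marker G, it is pure): it has attribute B.
By R3 (it satisfies condition M1, it triggers a warning, it may diverge): it meets criterion Z.
By R13 (it has attribute B, it meets criterion Z): it is tagged D.
By R7 (it is tagged D, it is tagged Y): it is dead code.
By R29 (it is dead code, it is tagged A): it is a constant expression.
By R31 (it is a constant expression, it is boxed): it is generalized.

Yes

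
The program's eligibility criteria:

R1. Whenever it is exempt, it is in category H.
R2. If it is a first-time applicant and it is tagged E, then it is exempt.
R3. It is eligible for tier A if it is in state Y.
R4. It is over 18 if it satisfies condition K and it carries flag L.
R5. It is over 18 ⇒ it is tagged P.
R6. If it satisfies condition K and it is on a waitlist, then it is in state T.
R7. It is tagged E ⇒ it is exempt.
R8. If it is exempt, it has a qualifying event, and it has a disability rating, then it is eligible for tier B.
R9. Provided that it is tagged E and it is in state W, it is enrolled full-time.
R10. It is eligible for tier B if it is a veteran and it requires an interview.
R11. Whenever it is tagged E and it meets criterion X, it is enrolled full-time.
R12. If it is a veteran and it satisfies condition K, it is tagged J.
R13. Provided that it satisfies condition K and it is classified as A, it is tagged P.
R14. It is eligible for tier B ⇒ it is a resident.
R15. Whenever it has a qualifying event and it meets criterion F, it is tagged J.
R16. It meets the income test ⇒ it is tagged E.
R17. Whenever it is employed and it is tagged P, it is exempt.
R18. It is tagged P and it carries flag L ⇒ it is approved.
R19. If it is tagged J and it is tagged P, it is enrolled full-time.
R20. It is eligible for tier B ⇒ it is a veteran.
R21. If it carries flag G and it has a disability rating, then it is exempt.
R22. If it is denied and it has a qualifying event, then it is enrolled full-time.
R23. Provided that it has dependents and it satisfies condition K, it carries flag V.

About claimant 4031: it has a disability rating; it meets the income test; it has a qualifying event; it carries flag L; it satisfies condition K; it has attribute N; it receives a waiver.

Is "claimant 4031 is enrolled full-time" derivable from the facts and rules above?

By R4 (it satisfies condition K, it carries flag L): it is over 18.
By R5 (it is over 18): it is tagged P.
By R16 (it meets the income test): it is tagged E.
By R7 (it is tagged E): it is exempt.
By R8 (it is exempt, it has a qualifying event, it has a disability rating): it is eligible for tier B.
By R20 (it is eligible for tier B): it is a veteran.
By R12 (it is a veteran, it satisfies condition K): it is tagged J.
By R19 (it is tagged J, it is tagged P): it is enrolled full-time.

Yes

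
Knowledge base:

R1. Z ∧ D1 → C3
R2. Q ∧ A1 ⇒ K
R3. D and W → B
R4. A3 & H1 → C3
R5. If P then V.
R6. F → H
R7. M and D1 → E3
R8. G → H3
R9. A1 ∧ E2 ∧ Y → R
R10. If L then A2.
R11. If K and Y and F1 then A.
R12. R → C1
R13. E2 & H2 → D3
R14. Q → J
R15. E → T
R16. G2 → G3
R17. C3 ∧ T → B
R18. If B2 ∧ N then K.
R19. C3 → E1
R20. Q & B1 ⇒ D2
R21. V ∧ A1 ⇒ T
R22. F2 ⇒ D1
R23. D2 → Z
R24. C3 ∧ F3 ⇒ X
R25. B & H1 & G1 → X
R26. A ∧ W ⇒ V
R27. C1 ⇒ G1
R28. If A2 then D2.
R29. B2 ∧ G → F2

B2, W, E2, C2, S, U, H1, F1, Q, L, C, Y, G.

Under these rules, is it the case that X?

No

Forward chaining from the given facts derives: H3, A2, J, D2, F2, D1, Z, C3, E1.
Rules concluding X: R24 needs F3; R25 needs B — none of these are established.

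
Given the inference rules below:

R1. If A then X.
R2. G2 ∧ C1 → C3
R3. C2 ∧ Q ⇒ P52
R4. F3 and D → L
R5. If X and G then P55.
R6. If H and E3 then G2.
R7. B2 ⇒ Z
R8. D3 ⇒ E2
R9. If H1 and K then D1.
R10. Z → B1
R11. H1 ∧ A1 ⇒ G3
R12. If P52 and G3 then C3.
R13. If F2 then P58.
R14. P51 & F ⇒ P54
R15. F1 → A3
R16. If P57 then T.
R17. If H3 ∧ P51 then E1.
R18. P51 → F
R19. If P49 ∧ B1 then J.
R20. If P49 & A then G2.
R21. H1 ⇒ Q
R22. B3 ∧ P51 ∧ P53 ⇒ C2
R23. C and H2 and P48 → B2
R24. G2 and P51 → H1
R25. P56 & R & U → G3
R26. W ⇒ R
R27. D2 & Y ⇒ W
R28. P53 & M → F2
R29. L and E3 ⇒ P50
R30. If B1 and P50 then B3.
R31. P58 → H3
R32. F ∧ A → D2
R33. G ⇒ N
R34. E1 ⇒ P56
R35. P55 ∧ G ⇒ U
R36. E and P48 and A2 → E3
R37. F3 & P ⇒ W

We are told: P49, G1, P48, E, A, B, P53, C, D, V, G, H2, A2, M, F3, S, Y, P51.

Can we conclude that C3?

Yes

X  (by R1: A)
L  (by R4: F3, D)
P55  (by R5: X, G)
F  (by R18: P51)
G2  (by R20: P49, A)
B2  (by R23: C, H2, P48)
H1  (by R24: G2, P51)
F2  (by R28: P53, M)
D2  (by R32: F, A)
U  (by R35: P55, G)
E3  (by R36: E, P48, A2)
Z  (by R7: B2)
B1  (by R10: Z)
P58  (by R13: F2)
Q  (by R21: H1)
W  (by R27: D2, Y)
P50  (by R29: L, E3)
B3  (by R30: B1, P50)
H3  (by R31: P58)
E1  (by R17: H3, P51)
C2  (by R22: B3, P51, P53)
R  (by R26: W)
P56  (by R34: E1)
P52  (by R3: C2, Q)
G3  (by R25: P56, R, U)
C3  (by R12: P52, G3)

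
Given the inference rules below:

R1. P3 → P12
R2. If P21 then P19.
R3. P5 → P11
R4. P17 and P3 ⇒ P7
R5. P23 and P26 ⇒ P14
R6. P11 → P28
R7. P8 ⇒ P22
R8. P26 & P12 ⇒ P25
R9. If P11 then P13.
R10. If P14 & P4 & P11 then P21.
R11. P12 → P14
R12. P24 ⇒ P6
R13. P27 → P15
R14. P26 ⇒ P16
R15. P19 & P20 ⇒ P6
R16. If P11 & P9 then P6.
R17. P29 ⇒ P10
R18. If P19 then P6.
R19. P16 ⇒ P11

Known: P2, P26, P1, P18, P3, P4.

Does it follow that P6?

P12  (by R1: P3)
P14  (by R11: P12)
P16  (by R14: P26)
P11  (by R19: P16)
P21  (by R10: P14, P4, P11)
P19  (by R2: P21)
P6  (by R18: P19)

Yes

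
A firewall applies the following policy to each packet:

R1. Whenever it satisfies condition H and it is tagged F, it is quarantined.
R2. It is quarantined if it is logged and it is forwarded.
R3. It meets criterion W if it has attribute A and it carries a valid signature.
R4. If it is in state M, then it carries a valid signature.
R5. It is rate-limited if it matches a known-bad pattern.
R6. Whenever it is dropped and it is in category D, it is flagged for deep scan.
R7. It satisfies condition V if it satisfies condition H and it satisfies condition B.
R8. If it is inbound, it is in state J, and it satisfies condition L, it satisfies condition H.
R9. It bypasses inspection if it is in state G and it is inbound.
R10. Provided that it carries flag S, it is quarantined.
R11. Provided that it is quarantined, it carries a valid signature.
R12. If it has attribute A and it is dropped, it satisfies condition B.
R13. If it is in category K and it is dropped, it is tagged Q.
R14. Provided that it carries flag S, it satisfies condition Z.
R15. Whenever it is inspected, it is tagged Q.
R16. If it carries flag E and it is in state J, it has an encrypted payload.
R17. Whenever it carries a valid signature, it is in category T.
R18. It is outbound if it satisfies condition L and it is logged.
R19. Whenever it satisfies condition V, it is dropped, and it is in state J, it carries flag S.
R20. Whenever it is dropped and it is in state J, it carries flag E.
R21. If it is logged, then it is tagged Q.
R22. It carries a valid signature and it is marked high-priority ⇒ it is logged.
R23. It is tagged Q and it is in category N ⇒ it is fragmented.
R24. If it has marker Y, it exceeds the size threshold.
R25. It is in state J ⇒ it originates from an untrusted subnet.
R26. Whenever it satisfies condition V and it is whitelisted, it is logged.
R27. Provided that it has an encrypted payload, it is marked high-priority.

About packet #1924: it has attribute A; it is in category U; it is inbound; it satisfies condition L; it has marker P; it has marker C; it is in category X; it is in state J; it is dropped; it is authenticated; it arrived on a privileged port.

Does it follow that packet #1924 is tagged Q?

Yes

By R8 (it is inbound, it is in state J, it satisfies condition L): it satisfies condition H.
By R12 (it has attribute A, it is dropped): it satisfies condition B.
By R20 (it is dropped, it is in state J): it carries flag E.
By R7 (it satisfies condition H, it satisfies condition B): it satisfies condition V.
By R16 (it carries flag E, it is in state J): it has an encrypted payload.
By R19 (it satisfies condition V, it is dropped, it is in state J): it carries flag S.
By R27 (it has an encrypted payload): it is marked high-priority.
By R10 (it carries flag S): it is quarantined.
By R11 (it is quarantined): it carries a valid signature.
By R22 (it carries a valid signature, it is marked high-priority): it is logged.
By R21 (it is logged): it is tagged Q.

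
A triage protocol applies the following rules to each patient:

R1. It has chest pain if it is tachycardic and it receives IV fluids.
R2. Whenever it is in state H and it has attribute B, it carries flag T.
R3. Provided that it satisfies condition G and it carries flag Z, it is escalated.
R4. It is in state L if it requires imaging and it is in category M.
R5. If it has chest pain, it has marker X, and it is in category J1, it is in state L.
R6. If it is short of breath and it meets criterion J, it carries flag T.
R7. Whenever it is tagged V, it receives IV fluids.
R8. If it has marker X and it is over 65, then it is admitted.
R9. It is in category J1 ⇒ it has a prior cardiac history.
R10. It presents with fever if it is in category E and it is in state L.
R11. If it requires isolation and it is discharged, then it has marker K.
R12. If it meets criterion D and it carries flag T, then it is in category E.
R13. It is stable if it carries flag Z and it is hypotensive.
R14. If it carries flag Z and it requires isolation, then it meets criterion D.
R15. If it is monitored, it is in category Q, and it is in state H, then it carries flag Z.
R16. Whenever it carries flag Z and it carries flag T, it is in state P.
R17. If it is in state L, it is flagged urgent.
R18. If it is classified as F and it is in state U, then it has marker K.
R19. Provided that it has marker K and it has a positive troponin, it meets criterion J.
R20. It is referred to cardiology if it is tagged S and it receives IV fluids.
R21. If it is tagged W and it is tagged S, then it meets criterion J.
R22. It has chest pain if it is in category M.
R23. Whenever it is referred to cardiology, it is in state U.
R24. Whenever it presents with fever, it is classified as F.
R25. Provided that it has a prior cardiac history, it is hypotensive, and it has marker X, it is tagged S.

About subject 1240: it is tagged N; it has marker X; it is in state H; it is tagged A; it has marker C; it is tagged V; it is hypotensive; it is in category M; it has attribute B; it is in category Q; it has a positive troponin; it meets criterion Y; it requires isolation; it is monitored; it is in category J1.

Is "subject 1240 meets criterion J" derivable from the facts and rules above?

By R2 (it is in state H, it has attribute B): it carries flag T.
By R7 (it is tagged V): it receives IV fluids.
By R9 (it is in category J1): it has a prior cardiac history.
By R15 (it is monitored, it is in category Q, it is in state H): it carries flag Z.
By R22 (it is in category M): it has chest pain.
By R25 (it has a prior cardiac history, it is hypotensive, it has marker X): it is tagged S.
By R5 (it has chest pain, it has marker X, it is in category J1): it is in state L.
By R14 (it carries flag Z, it requires isolation): it meets criterion D.
By R20 (it is tagged S, it receives IV fluids): it is referred to cardiology.
By R23 (it is referred to cardiology): it is in state U.
By R12 (it meets criterion D, it carries flag T): it is in category E.
By R10 (it is in category E, it is in state L): it presents with fever.
By R24 (it presents with fever): it is classified as F.
By R18 (it is classified as F, it is in state U): it has marker K.
By R19 (it has marker K, it has a positive troponin): it meets criterion J.

Yes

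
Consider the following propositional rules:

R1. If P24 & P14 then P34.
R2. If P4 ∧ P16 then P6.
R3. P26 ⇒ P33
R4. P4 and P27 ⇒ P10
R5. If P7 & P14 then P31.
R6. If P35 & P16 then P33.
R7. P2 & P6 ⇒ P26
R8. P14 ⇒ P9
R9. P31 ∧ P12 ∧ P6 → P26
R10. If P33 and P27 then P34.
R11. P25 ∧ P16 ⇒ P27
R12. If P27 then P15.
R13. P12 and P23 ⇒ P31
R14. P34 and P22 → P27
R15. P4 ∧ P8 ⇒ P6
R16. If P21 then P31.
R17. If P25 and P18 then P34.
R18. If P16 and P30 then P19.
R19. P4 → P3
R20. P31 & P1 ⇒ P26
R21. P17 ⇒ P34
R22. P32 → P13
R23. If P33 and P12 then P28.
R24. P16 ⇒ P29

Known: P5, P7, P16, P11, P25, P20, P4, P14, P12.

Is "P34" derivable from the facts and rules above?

P6  (by R2: P4, P16)
P31  (by R5: P7, P14)
P26  (by R9: P31, P12, P6)
P27  (by R11: P25, P16)
P33  (by R3: P26)
P34  (by R10: P33, P27)

Yes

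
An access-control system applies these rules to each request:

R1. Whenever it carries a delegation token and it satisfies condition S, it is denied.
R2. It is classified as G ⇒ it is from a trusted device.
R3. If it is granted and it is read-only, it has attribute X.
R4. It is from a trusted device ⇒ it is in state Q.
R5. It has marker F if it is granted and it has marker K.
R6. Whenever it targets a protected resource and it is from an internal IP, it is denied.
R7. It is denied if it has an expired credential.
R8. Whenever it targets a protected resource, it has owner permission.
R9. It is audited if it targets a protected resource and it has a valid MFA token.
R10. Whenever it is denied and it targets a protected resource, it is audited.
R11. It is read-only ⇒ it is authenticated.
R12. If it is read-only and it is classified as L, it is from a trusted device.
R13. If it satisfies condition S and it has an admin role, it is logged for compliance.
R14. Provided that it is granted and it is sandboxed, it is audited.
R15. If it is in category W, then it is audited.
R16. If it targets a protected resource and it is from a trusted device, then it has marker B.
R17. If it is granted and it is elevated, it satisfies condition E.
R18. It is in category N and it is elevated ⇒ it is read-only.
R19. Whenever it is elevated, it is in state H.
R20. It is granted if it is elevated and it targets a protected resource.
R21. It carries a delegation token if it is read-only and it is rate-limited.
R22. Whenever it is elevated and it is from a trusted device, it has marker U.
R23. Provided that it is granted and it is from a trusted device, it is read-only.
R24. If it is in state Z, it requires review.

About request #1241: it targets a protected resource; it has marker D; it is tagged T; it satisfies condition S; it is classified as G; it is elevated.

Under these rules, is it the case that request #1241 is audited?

Forward chaining from the given facts derives: is from a trusted device, is in state Q, has owner permission, has marker B, is in state H, is granted, has marker U, is read-only, has attribute X, is authenticated, satisfies condition E.
Rules concluding "it is audited": R9 needs "it has a valid MFA token"; R10 needs "it is denied"; R14 needs "it is sandboxed"; R15 needs "it is in category W" — none of these are established.

No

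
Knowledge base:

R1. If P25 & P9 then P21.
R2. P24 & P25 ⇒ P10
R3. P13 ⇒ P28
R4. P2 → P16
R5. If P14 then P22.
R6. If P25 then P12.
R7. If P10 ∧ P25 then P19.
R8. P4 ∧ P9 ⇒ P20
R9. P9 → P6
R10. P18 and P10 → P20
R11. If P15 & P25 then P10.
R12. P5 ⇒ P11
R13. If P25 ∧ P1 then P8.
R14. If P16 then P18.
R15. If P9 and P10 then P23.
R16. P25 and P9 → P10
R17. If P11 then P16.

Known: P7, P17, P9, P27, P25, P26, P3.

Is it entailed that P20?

No

Forward chaining from the given facts derives: P21, P12, P6, P10, P19, P23.
Rules concluding P20: R8 needs P4; R10 needs P18 — none of these are established.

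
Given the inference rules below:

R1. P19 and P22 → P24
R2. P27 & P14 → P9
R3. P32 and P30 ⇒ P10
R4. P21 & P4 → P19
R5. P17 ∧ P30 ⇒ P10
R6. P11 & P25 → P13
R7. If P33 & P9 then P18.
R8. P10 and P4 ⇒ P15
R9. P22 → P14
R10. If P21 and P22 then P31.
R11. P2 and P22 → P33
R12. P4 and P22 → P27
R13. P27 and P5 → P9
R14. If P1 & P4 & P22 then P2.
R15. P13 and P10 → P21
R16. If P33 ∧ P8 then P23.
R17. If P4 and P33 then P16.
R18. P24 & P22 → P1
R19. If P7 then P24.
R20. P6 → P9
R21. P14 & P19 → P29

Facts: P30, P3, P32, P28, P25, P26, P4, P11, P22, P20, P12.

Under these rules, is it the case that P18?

Yes

P10  (by R3: P32, P30)
P13  (by R6: P11, P25)
P14  (by R9: P22)
P27  (by R12: P4, P22)
P21  (by R15: P13, P10)
P9  (by R2: P27, P14)
P19  (by R4: P21, P4)
P24  (by R1: P19, P22)
P1  (by R18: P24, P22)
P2  (by R14: P1, P4, P22)
P33  (by R11: P2, P22)
P18  (by R7: P33, P9)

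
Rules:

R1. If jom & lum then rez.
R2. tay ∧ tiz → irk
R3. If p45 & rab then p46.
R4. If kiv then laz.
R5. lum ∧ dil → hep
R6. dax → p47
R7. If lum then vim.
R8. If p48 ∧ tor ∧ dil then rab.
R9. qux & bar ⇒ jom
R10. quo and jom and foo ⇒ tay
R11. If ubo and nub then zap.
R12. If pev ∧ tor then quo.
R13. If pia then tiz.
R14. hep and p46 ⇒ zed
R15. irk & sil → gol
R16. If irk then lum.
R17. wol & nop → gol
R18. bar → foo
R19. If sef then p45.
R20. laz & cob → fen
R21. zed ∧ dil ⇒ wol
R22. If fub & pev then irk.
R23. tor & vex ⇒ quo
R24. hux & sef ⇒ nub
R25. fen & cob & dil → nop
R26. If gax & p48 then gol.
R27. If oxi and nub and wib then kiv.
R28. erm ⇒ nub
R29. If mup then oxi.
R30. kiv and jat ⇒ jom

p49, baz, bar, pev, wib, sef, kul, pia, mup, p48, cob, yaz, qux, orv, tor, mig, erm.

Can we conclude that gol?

No

Forward chaining from the given facts derives: jom, quo, tiz, foo, p45, nub, oxi, tay, kiv, irk, laz, lum, fen, rez, vim.
Rules concluding gol: R15 needs sil; R17 needs wol; R26 needs gax — none of these are established.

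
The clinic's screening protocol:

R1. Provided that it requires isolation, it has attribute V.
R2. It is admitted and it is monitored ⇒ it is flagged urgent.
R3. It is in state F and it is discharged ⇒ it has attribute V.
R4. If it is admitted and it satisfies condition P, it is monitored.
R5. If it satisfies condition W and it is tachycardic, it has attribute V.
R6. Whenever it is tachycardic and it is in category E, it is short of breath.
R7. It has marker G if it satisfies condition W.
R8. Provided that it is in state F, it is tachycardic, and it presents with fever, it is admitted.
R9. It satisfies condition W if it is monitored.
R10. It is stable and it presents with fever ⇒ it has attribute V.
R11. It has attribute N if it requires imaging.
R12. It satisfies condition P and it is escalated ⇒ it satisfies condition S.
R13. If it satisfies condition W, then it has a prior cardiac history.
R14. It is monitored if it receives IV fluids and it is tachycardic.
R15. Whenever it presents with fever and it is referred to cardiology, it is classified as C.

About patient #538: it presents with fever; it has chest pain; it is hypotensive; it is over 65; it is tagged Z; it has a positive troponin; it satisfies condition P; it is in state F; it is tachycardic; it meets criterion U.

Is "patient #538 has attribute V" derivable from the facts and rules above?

Yes

By R8 (it is in state F, it is tachycardic, it presents with fever): it is admitted.
By R4 (it is admitted, it satisfies condition P): it is monitored.
By R9 (it is monitored): it satisfies condition W.
By R5 (it satisfies condition W, it is tachycardic): it has attribute V.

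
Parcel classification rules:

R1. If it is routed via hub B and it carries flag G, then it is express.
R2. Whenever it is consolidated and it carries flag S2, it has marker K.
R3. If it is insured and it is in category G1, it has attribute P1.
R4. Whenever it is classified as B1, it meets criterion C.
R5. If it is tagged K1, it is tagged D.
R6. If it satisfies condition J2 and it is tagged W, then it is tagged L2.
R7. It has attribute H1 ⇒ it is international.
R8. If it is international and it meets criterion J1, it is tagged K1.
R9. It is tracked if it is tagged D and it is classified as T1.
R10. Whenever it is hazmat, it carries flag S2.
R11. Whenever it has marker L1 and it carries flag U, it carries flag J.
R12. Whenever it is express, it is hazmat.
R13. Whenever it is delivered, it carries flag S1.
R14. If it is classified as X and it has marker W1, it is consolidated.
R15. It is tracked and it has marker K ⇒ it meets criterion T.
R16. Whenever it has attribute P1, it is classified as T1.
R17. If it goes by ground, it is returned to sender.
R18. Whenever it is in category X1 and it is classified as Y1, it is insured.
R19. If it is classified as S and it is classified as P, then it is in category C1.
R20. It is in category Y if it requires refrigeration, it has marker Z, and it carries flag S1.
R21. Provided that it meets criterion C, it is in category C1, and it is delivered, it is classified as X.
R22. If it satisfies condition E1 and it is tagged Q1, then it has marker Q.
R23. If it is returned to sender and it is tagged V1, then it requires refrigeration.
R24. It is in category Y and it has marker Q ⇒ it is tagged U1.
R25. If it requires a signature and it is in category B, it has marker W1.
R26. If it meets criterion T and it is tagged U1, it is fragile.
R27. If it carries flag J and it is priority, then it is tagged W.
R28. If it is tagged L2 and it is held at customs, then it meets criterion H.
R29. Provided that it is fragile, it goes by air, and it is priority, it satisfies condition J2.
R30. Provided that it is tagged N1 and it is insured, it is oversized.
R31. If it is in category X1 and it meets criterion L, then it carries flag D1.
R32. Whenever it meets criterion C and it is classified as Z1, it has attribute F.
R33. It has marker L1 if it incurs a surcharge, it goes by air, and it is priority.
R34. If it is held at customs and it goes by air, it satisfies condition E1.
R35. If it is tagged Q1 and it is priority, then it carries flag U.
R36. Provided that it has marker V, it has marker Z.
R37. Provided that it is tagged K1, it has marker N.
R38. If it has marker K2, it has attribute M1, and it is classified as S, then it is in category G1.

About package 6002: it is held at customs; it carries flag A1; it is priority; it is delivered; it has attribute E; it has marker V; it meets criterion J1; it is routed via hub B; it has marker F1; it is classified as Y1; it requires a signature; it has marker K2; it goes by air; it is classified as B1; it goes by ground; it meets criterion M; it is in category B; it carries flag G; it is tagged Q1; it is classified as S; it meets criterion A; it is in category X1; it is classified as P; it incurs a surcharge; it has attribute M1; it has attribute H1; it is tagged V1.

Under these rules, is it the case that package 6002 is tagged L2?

Yes

By R1 (it is routed via hub B, it carries flag G): it is express.
By R4 (it is classified as B1): it meets criterion C.
By R7 (it has attribute H1): it is international.
By R8 (it is international, it meets criterion J1): it is tagged K1.
By R12 (it is express): it is hazmat.
By R13 (it is delivered): it carries flag S1.
By R17 (it goes by ground): it is returned to sender.
By R18 (it is in category X1, it is classified as Y1): it is insured.
By R19 (it is classified as S, it is classified as P): it is in category C1.
By R21 (it meets criterion C, it is in category C1, it is delivered): it is classified as X.
By R23 (it is returned to sender, it is tagged V1): it requires refrigeration.
By R25 (it requires a signature, it is in category B): it has marker W1.
By R33 (it incurs a surcharge, it goes by air, it is priority): it has marker L1.
By R34 (it is held at customs, it goes by air): it satisfies condition E1.
By R35 (it is tagged Q1, it is priority): it carries flag U.
By R36 (it has marker V): it has marker Z.
By R38 (it has marker K2, it has attribute M1, it is classified as S): it is in category G1.
By R3 (it is insured, it is in category G1): it has attribute P1.
By R5 (it is tagged K1): it is tagged D.
By R10 (it is hazmat): it carries flag S2.
By R11 (it has marker L1, it carries flag U): it carries flag J.
By R14 (it is classified as X, it has marker W1): it is consolidated.
By R16 (it has attribute P1): it is classified as T1.
By R20 (it requires refrigeration, it has marker Z, it carries flag S1): it is in category Y.
By R22 (it satisfies condition E1, it is tagged Q1): it has marker Q.
By R24 (it is in category Y, it has marker Q): it is tagged U1.
By R27 (it carries flag J, it is priority): it is tagged W.
By R2 (it is consolidated, it carries flag S2): it has marker K.
By R9 (it is tagged D, it is classified as T1): it is tracked.
By R15 (it is tracked, it has marker K): it meets criterion T.
By R26 (it meets criterion T, it is tagged U1): it is fragile.
By R29 (it is fragile, it goes by air, it is priority): it satisfies condition J2.
By R6 (it satisfies condition J2, it is tagged W): it is tagged L2.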